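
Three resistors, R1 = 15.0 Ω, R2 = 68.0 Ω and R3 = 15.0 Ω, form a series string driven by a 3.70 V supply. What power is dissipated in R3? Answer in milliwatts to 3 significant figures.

21.4 mW

In a series string the same current flows through every resistor — find that current, then P = I²R for the one we want.
R_total = 15.0 + 68.0 + 15.0 = 98.00 Ω
I = V / R_total = 3.70 / 98.00 = 0.03776 A
P_R3 = I² × R3 = (0.03776)² × 15.0 = 0.02138 W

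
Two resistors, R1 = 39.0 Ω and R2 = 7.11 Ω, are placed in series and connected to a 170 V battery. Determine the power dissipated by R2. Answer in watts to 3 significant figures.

In a series string the same current flows through every resistor — find that current, then P = I²R for the one we want.
R_total = 39.0 + 7.11 = 46.11 Ω
I = V / R_total = 170 / 46.11 = 3.687 A
P_R2 = I² × R2 = (3.687)² × 7.11 = 96.64 W

96.6 W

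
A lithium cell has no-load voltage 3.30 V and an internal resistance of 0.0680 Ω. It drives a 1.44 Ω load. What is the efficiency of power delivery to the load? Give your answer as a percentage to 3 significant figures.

95.5 %

Both r and R carry the same current, so the power split is just the resistance split: η = R/(R+r).
η = R / (R + r) = 1.44 / (1.44 + 0.0680) = 0.9549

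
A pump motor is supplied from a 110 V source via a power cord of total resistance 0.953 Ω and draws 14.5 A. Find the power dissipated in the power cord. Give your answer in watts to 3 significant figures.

Line loss is just I²R for the cable — we know both I and R_line directly.
The power cord carries the full 14.5 A.
P_line = I² R_line = (14.50)² × 0.953 = 200.4 W

200 W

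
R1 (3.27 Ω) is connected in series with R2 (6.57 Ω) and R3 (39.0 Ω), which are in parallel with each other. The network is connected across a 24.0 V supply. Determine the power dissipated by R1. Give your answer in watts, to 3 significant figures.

First combine the parallel branches into one equivalent R_p, then R1 + R_p is a series pair.
R_p = (6.57×39.0)/(6.57+39.0) = 5.623 Ω
R_total = 3.27 + 5.623 = 8.893 Ω
I = V / R_total = 24.0 / 8.893 = 2.699 A
R1 carries the full series current, so P = I²R.
P_R1 = (2.699)² × 3.27 = 23.82 W

23.8 W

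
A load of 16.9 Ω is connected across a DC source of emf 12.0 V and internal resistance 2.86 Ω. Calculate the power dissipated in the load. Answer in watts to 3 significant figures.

Load and internal resistance form a series loop — compute the loop current, then the load power via I²R.
I = ε / (r + R) = 12.0 / (2.86 + 16.9) = 0.6073 A
P_load = I² R = (0.6073)² × 16.9 = 6.233 W

6.23 W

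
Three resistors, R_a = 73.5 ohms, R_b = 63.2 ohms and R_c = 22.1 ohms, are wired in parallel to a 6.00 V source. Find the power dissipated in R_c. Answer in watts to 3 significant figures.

1.63 W

R_c sits directly across the source, so P = V²/R with V = 6.00 V.
P_R_c = V² / R_c = (6.00)² / 22.1 Ω = 1.629 W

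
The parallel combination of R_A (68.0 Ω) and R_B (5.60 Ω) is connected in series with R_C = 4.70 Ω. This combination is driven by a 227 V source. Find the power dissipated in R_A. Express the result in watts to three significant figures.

208 W

First find R_p for the parallel pair, then treat R_p + R_C as a series loop.
R_p = (68.0×5.60)/(68.0+5.60) = 5.174 Ω
R_total = R_p + 4.70 = 5.174 + 4.70 = 9.874 Ω
I = V / R_total = 227 / 9.874 = 22.99 A
Voltage across the parallel pair: V_p = I × R_p = 22.99 × 5.174 = 118.9 V
Use P = V²/R for R_A with V = V_p.
P_R_A = (118.9)² / 68.0 = 208.1 W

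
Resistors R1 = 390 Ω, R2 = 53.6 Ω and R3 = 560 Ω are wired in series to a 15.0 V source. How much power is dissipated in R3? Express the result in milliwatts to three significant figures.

125 mW

Every series element carries the same I. Get I from the total resistance, then P = I² × R3.
R_total = 390 + 53.6 + 560 = 1004 Ω
I = V / R_total = 15.0 / 1004 = 0.01495 A
P_R3 = I² × R3 = (0.01495)² × 560 = 0.1251 W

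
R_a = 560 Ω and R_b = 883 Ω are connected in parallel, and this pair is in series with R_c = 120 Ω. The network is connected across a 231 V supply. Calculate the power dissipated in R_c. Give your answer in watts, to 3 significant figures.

29.9 W

Reduce the parallel combination to a single R_p; the circuit then becomes R_p in series with the remaining resistor.
R_p = (560×883)/(560+883) = 342.7 Ω
R_total = R_p + 120 = 342.7 + 120 = 462.7 Ω
I = V / R_total = 231 / 462.7 = 0.4993 A
All the supply current flows through R_c; use P = I²R_c.
P_R_c = (0.4993)² × 120 = 29.91 W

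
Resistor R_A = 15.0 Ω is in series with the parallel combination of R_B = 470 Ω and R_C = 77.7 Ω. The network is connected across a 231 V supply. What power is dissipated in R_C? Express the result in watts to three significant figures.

458 W

Reduce the parallel pair to R_p first; the network is then a simple series string.
R_p = (470×77.7)/(470+77.7) = 66.68 Ω
R_total = 15.0 + 66.68 = 81.68 Ω
I = V / R_total = 231 / 81.68 = 2.828 A
Voltage across the parallel pair: V_p = I × R_p = 2.828 × 66.68 = 188.6 V
With V_p across R_C, its power is V_p²/R_C.
P_R_C = (188.6)² / 77.7 = 457.7 W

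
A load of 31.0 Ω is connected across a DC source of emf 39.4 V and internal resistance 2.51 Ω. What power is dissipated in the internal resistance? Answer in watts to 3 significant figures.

3.47 W

The internal resistance carries the same current as the load; P_int = I²r.
I = ε / (r + R) = 39.4 / (2.51 + 31.0) = 1.176 A
P_int = I² r = (1.176)² × 2.51 = 3.470 W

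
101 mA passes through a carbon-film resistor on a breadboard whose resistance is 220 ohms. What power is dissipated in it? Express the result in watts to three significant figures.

2.24 W

Knowing I and R, the power is just I²R — no need to find V first.
P = (0.1010 A)² × 220 Ω = 2.244 W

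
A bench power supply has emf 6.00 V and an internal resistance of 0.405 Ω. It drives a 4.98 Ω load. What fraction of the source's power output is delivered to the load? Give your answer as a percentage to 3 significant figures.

Both r and R carry the same current, so the power split is just the resistance split: η = R/(R+r).
η = R / (R + r) = 4.98 / (4.98 + 0.405) = 0.9248

92.5 %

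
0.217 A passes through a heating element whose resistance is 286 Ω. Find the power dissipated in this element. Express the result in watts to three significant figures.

13.5 W

Knowing I and R, the power is just I²R — no need to find V first.
P = (0.2170 A)² × 286 Ω = 13.47 W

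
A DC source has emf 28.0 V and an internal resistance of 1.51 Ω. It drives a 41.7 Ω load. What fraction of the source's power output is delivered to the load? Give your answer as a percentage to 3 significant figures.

96.5 %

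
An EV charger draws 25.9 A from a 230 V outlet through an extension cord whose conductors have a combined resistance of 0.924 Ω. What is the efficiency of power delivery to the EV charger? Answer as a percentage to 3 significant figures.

89.6 %

The extension cord carries the full 25.9 A.
P_line = I² R_line = (25.90)² × 0.924 = 619.8 W
P_source = V I = 230 × 25.90 = 5957 W; P_load = 5337 W
η = P_load / P_source = 5337 / 5957 = 0.8959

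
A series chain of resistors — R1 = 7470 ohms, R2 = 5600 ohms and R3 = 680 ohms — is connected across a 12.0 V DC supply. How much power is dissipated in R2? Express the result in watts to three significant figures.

Every series element carries the same I. Get I from the total resistance, then P = I² × R2.
R_total = 7470 + 5600 + 680 = 13750 Ω
I = V / R_total = 12.0 / 13750 = 0.0008727 A
P_R2 = I² × R2 = (0.0008727)² × 5600 = 0.004265 W

0.00427 W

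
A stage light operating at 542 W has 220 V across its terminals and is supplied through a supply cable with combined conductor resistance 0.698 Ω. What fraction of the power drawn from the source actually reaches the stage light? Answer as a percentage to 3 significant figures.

99.2 %

I = P / V = 542 / 220 = 2.464 A through the supply cable.
P_line = I² R_line = (2.464)² × 0.698 = 4.237 W
P_source = P_load + P_line = 542.0 + 4.237 = 546.2 W
η = P_load / P_source = 542.0 / 546.2 = 0.9922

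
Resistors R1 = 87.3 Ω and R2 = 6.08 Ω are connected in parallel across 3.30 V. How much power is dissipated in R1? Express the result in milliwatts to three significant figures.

Parallel branches share the same voltage; P = V²/R gives the branch power in one step.
P_R1 = V² / R1 = (3.30)² / 87.3 Ω = 0.1247 W

125 mW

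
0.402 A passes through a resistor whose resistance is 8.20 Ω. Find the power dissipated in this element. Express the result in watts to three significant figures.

1.33 W

With I and R stated, P = I²R applies in one step.
P = (0.4020 A)² × 8.20 Ω = 1.325 W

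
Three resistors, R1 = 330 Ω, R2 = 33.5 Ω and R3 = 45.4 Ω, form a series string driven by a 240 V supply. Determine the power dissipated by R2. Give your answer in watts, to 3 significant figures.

11.5 W

Since the resistors are in series they all carry the loop current I = V/R_total; the power in any one is I²R.
R_total = 330 + 33.5 + 45.4 = 408.9 Ω
I = V / R_total = 240 / 408.9 = 0.5869 A
P_R2 = I² × R2 = (0.5869)² × 33.5 = 11.54 W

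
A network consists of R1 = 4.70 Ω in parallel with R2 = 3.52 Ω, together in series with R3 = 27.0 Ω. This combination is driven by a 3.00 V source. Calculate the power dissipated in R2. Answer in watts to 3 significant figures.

First find R_p for the parallel pair, then treat R_p + R3 as a series loop.
R_p = (4.70×3.52)/(4.70+3.52) = 2.013 Ω
R_total = R_p + 27.0 = 2.013 + 27.0 = 29.01 Ω
I = V / R_total = 3.00 / 29.01 = 0.1034 A
Voltage across the parallel pair: V_p = I × R_p = 0.1034 × 2.013 = 0.2081 V
Use P = V²/R for R2 with V = V_p.
P_R2 = (0.2081)² / 3.52 = 0.01230 W

0.0123 W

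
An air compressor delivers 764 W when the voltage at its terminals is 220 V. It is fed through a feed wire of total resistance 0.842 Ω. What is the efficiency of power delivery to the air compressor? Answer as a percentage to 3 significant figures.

I = P / V = 764 / 220 = 3.473 A through the feed wire.
P_line = I² R_line = (3.473)² × 0.842 = 10.15 W
P_source = P_load + P_line = 764.0 + 10.15 = 774.2 W
η = P_load / P_source = 764.0 / 774.2 = 0.9869

98.7 %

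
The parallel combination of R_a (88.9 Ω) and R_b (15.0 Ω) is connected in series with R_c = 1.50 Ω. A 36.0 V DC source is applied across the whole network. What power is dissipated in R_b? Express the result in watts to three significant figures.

Combine R_a and R_b into their parallel equivalent first, reducing the network to two series resistors.
R_p = (88.9×15.0)/(88.9+15.0) = 12.83 Ω
R_total = R_p + 1.50 = 12.83 + 1.50 = 14.33 Ω
I = V / R_total = 36.0 / 14.33 = 2.511 A
Voltage across the parallel pair: V_p = I × R_p = 2.511 × 12.83 = 32.23 V
Use P = V²/R for R_b with V = V_p.
P_R_b = (32.23)² / 15.0 = 69.26 W

69.3 W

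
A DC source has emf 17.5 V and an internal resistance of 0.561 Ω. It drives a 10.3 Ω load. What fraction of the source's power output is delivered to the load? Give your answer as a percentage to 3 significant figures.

Efficiency is P_load / P_total. With a series r and R sharing the same I, P = I²R for each, so η = R/(R+r).
η = R / (R + r) = 10.3 / (10.3 + 0.561) = 0.9483

94.8 %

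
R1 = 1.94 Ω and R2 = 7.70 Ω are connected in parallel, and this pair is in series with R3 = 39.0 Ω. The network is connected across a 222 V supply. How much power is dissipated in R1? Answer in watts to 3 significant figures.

Reduce the parallel combination to a single R_p; the circuit then becomes R_p in series with the remaining resistor.
R_p = (1.94×7.70)/(1.94+7.70) = 1.550 Ω
R_total = R_p + 39.0 = 1.550 + 39.0 = 40.55 Ω
I = V / R_total = 222 / 40.55 = 5.475 A
Voltage across the parallel pair: V_p = I × R_p = 5.475 × 1.550 = 8.484 V
R1 has V_p across it, so P = V_p²/R1.
P_R1 = (8.484)² / 1.94 = 37.10 W

37.1 W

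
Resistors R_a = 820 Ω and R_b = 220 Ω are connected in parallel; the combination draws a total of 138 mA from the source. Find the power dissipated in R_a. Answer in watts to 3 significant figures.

0.699 W

We need the common branch voltage; get it from I_total × R_eq, then P = V²/R for the branch.
1/R_eq = 1/820 + 1/220 ⇒ R_eq = 173.5 Ω
V = I_total × R_eq = 0.1380 × 173.5 = 23.94 V
P_R_a = V² / R_a = (23.94)² / 820 = 0.6988 W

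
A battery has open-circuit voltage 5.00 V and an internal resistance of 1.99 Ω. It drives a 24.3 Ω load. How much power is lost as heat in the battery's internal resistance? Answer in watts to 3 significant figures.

0.0720 W

The internal resistance carries the same current as the load; P_int = I²r.
I = ε / (r + R) = 5.00 / (1.99 + 24.3) = 0.1902 A
P_int = I² r = (0.1902)² × 1.99 = 0.07198 W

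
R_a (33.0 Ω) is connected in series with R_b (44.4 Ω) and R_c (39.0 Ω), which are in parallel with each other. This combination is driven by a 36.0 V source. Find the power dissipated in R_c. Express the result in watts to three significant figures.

Reduce the parallel pair to R_p first; the network is then a simple series string.
R_p = (44.4×39.0)/(44.4+39.0) = 20.76 Ω
R_total = 33.0 + 20.76 = 53.76 Ω
I = V / R_total = 36.0 / 53.76 = 0.6696 A
Voltage across the parallel pair: V_p = I × R_p = 0.6696 × 20.76 = 13.90 V
R_c sees V_p directly, so P = V_p² / R_c.
P_R_c = (13.90)² / 39.0 = 4.956 W

4.96 W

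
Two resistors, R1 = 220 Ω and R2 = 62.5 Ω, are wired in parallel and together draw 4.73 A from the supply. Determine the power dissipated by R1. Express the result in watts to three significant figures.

241 W

Parallel branches share V, not I — compute V via R_eq, then use V²/R for the target branch.
1/R_eq = 1/220 + 1/62.5 ⇒ R_eq = 48.67 Ω
V = I_total × R_eq = 4.730 × 48.67 = 230.2 V
P_R1 = V² / R1 = (230.2)² / 220 = 240.9 W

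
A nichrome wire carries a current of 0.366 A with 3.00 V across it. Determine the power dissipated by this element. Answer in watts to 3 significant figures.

Since both terminal voltage and current are stated, P = V I gives the power in one step.
P = 3.00 V × 0.3660 A = 1.098 W

1.10 W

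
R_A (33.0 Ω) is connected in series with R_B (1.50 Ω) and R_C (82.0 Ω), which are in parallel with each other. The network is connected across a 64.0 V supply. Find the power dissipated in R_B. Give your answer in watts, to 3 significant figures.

Replace R_B and R_C with their parallel equivalent so the circuit becomes R_A in series with R_p.
R_p = (1.50×82.0)/(1.50+82.0) = 1.473 Ω
R_total = 33.0 + 1.473 = 34.47 Ω
I = V / R_total = 64.0 / 34.47 = 1.857 A
Voltage across the parallel pair: V_p = I × R_p = 1.857 × 1.473 = 2.735 V
With V_p across R_B, its power is V_p²/R_B.
P_R_B = (2.735)² / 1.50 = 4.986 W

4.99 W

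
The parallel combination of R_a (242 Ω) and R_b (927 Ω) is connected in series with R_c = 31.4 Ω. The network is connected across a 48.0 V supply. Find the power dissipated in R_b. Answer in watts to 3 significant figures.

1.84 W

Reduce the parallel combination to a single R_p; the circuit then becomes R_p in series with the remaining resistor.
R_p = (242×927)/(242+927) = 191.9 Ω
R_total = R_p + 31.4 = 191.9 + 31.4 = 223.3 Ω
I = V / R_total = 48.0 / 223.3 = 0.2150 A
Voltage across the parallel pair: V_p = I × R_p = 0.2150 × 191.9 = 41.25 V
R_b has V_p across it, so P = V_p²/R_b.
P_R_b = (41.25)² / 927 = 1.836 W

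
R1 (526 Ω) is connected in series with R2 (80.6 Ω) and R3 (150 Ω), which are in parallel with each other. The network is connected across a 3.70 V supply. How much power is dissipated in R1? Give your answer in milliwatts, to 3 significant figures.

First combine the parallel branches into one equivalent R_p, then R1 + R_p is a series pair.
R_p = (80.6×150)/(80.6+150) = 52.43 Ω
R_total = 526 + 52.43 = 578.4 Ω
I = V / R_total = 3.70 / 578.4 = 0.006397 A
R1 is in the main series path, so its power is I²R1.
P_R1 = (0.006397)² × 526 = 0.02152 W

21.5 mW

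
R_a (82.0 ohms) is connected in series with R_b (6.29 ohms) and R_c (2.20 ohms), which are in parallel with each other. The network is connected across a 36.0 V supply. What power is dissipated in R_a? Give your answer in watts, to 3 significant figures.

Replace R_b and R_c with their parallel equivalent so the circuit becomes R_a in series with R_p.
R_p = (6.29×2.20)/(6.29+2.20) = 1.630 Ω
R_total = 82.0 + 1.630 = 83.63 Ω
I = V / R_total = 36.0 / 83.63 = 0.4305 A
R_a carries the full series current, so P = I²R.
P_R_a = (0.4305)² × 82.0 = 15.19 W

15.2 W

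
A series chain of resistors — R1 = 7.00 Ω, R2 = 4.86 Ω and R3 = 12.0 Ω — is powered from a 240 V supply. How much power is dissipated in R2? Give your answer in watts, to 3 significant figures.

492 W

Every series element carries the same I. Get I from the total resistance, then P = I² × R2.
R_total = 7.00 + 4.86 + 12.0 = 23.86 Ω
I = V / R_total = 240 / 23.86 = 10.06 A
P_R2 = I² × R2 = (10.06)² × 4.86 = 491.7 W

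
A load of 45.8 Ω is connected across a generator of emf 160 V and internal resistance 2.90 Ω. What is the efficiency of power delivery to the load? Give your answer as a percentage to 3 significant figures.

94.0 %

The source delivers εI, of which I²R reaches the load and I²r is lost; since I is common, η = R/(R+r).
η = R / (R + r) = 45.8 / (45.8 + 2.90) = 0.9405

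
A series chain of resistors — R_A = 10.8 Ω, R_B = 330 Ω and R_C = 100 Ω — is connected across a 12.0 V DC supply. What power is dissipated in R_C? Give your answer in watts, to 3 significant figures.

0.0741 W

Every series element carries the same I. Get I from the total resistance, then P = I² × R_C.
R_total = 10.8 + 330 + 100 = 440.8 Ω
I = V / R_total = 12.0 / 440.8 = 0.02722 A
P_R_C = I² × R_C = (0.02722)² × 100 = 0.07411 W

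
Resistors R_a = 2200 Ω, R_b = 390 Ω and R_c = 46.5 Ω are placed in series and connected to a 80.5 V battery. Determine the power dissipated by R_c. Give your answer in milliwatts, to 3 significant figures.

In a series string the same current flows through every resistor — find that current, then P = I²R for the one we want.
R_total = 2200 + 390 + 46.5 = 2636 Ω
I = V / R_total = 80.5 / 2636 = 0.03053 A
P_R_c = I² × R_c = (0.03053)² × 46.5 = 0.04335 W

43.4 mW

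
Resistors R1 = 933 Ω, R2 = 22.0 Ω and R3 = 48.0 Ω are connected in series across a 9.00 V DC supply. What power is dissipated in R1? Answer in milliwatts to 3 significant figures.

Series elements share the same current, so find I first, then use P = I²R.
R_total = 933 + 22.0 + 48.0 = 1003 Ω
I = V / R_total = 9.00 / 1003 = 0.008973 A
P_R1 = I² × R1 = (0.008973)² × 933 = 0.07512 W

75.1 mW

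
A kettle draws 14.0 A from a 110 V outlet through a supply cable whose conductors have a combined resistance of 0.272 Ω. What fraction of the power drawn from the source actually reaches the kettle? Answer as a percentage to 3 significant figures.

96.5 %

The supply cable carries the full 14.0 A.
P_line = I² R_line = (14.00)² × 0.272 = 53.31 W
P_source = V I = 110 × 14.00 = 1540 W; P_load = 1487 W
η = P_load / P_source = 1487 / 1540 = 0.9654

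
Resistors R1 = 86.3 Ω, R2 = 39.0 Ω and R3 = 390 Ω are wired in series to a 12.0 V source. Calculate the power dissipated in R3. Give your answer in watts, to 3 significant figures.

0.211 W

Series elements share the same current, so find I first, then use P = I²R.
R_total = 86.3 + 39.0 + 390 = 515.3 Ω
I = V / R_total = 12.0 / 515.3 = 0.02329 A
P_R3 = I² × R3 = (0.02329)² × 390 = 0.2115 W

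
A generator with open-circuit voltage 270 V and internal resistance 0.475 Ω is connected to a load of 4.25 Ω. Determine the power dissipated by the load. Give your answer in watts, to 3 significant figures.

13900 W

The internal resistance and the load are in series, so the same I flows through both; get I from ε/(r+R), then I²R for the load.
I = ε / (r + R) = 270 / (0.475 + 4.25) = 57.14 A
P_load = I² R = (57.14)² × 4.25 = 13880 W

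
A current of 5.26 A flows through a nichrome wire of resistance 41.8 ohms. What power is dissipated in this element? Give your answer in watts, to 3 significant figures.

The current through and the resistance of the element are both given; use P = I²R.
P = (5.260 A)² × 41.8 Ω = 1157 W

1160 W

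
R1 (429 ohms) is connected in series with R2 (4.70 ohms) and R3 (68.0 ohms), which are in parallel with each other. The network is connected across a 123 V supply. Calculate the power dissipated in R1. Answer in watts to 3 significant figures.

Reduce the parallel pair to R_p first; the network is then a simple series string.
R_p = (4.70×68.0)/(4.70+68.0) = 4.396 Ω
R_total = 429 + 4.396 = 433.4 Ω
I = V / R_total = 123 / 433.4 = 0.2838 A
The full supply current passes through R1: P = I²R.
P_R1 = (0.2838)² × 429 = 34.55 W

34.6 W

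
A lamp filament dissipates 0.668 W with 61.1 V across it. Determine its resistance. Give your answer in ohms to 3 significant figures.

Inverting the appropriate power form: R = V² / P.
R = (61.1)² / 0.668 = 5589 Ω

5590 Ω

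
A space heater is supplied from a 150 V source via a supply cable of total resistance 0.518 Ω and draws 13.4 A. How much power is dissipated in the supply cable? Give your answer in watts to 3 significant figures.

Only the current and the line resistance are needed for the I²R loss.
The supply cable carries the full 13.4 A.
P_line = I² R_line = (13.40)² × 0.518 = 93.01 W

93.0 W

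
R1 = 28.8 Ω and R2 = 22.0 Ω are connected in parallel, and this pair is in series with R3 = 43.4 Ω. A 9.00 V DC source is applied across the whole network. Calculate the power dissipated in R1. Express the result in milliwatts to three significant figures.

Reduce the parallel combination to a single R_p; the circuit then becomes R_p in series with the remaining resistor.
R_p = (28.8×22.0)/(28.8+22.0) = 12.47 Ω
R_total = R_p + 43.4 = 12.47 + 43.4 = 55.87 Ω
I = V / R_total = 9.00 / 55.87 = 0.1611 A
Voltage across the parallel pair: V_p = I × R_p = 0.1611 × 12.47 = 2.009 V
R1 has V_p across it, so P = V_p²/R1.
P_R1 = (2.009)² / 28.8 = 0.1402 W

140 mW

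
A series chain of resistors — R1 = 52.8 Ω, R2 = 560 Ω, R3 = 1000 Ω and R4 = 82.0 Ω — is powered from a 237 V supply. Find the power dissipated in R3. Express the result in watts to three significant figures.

Since the resistors are in series they all carry the loop current I = V/R_total; the power in any one is I²R.
R_total = 52.8 + 560 + 1000 + 82.0 = 1695 Ω
I = V / R_total = 237 / 1695 = 0.1398 A
P_R3 = I² × R3 = (0.1398)² × 1000 = 19.56 W

19.6 W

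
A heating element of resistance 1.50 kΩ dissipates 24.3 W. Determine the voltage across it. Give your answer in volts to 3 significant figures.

191 V

From P = V I = I²R = V²/R, with the two given quantities we get V = √(P R).
V = √(24.3 × 1500) = 190.9 V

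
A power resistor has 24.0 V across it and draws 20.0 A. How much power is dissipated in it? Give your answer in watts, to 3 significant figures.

480 W

V and I are known directly — P = V I, no intermediate step needed.
P = 24.0 V × 20.00 A = 480.0 W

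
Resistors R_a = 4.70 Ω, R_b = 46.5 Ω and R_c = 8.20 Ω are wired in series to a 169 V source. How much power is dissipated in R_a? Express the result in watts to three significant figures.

The current is common to all series resistors; compute it, then apply P = I²R for the target.
R_total = 4.70 + 46.5 + 8.20 = 59.40 Ω
I = V / R_total = 169 / 59.40 = 2.845 A
P_R_a = I² × R_a = (2.845)² × 4.70 = 38.05 W

38.0 W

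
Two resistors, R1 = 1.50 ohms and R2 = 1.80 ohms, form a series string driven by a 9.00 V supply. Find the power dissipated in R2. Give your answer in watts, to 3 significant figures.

Since the resistors are in series they all carry the loop current I = V/R_total; the power in any one is I²R.
R_total = 1.50 + 1.80 = 3.300 Ω
I = V / R_total = 9.00 / 3.300 = 2.727 A
P_R2 = I² × R2 = (2.727)² × 1.80 = 13.39 W

13.4 W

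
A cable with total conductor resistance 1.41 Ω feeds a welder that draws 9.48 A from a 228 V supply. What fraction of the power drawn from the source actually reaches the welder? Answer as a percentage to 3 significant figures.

The cable carries the full 9.48 A.
P_line = I² R_line = (9.480)² × 1.41 = 126.7 W
P_source = V I = 228 × 9.480 = 2161 W; P_load = 2035 W
η = P_load / P_source = 2035 / 2161 = 0.9414

94.1 %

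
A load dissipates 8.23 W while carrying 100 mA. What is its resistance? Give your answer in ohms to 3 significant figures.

From P = V I = I²R = V²/R, with the two given quantities we get R = P / I².
R = 8.23 / (0.1000)² = 823.0 Ω

823 Ω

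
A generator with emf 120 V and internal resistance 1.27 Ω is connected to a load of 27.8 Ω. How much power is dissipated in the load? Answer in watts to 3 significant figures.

With r and R in series, I = ε/(r+R); the load dissipates I²R.
I = ε / (r + R) = 120 / (1.27 + 27.8) = 4.128 A
P_load = I² R = (4.128)² × 27.8 = 473.7 W

474 W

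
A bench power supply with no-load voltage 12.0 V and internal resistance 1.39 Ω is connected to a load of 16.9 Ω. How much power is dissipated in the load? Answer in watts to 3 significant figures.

Find the circuit current first, then P = I²R for the load (series elements share I).
I = ε / (r + R) = 12.0 / (1.39 + 16.9) = 0.6561 A
P_load = I² R = (0.6561)² × 16.9 = 7.275 W

7.27 W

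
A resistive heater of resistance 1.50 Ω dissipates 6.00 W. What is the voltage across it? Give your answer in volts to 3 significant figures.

Inverting the appropriate power form: V = √(P R).
V = √(6.00 × 1.50) = 3.000 V

3.00 V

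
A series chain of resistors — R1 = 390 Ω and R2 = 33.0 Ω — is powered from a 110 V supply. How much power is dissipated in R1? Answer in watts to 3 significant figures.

Series elements share the same current, so find I first, then use P = I²R.
R_total = 390 + 33.0 = 423.0 Ω
I = V / R_total = 110 / 423.0 = 0.2600 A
P_R1 = I² × R1 = (0.2600)² × 390 = 26.37 W

26.4 W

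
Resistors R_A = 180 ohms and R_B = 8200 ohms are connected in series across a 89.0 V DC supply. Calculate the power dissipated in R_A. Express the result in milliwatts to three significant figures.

In a series string the same current flows through every resistor — find that current, then P = I²R for the one we want.
R_total = 180 + 8200 = 8380 Ω
I = V / R_total = 89.0 / 8380 = 0.01062 A
P_R_A = I² × R_A = (0.01062)² × 180 = 0.02030 W

20.3 mW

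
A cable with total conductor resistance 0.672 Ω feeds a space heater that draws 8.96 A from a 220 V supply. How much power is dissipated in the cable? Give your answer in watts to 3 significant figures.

Line loss is just I²R for the cable — we know both I and R_line directly.
The cable carries the full 8.96 A.
P_line = I² R_line = (8.960)² × 0.672 = 53.95 W

53.9 W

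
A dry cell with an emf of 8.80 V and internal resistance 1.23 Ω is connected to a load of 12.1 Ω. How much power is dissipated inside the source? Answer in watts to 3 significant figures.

0.536 W

The source's internal resistance is just another series element carrying I; its dissipation is I²r.
I = ε / (r + R) = 8.80 / (1.23 + 12.1) = 0.6602 A
P_int = I² r = (0.6602)² × 1.23 = 0.5361 W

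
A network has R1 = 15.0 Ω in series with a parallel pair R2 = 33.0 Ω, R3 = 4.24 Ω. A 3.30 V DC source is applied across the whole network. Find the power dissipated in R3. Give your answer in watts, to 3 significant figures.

First combine the parallel branches into one equivalent R_p, then R1 + R_p is a series pair.
R_p = (33.0×4.24)/(33.0+4.24) = 3.757 Ω
R_total = 15.0 + 3.757 = 18.76 Ω
I = V / R_total = 3.30 / 18.76 = 0.1759 A
Voltage across the parallel pair: V_p = I × R_p = 0.1759 × 3.757 = 0.6610 V
With V_p across R3, its power is V_p²/R3.
P_R3 = (0.6610)² / 4.24 = 0.1031 W

0.103 W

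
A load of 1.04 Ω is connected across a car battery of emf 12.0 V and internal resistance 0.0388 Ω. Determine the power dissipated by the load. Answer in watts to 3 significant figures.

129 W

With r and R in series, I = ε/(r+R); the load dissipates I²R.
I = ε / (r + R) = 12.0 / (0.0388 + 1.04) = 11.12 A
P_load = I² R = (11.12)² × 1.04 = 128.7 W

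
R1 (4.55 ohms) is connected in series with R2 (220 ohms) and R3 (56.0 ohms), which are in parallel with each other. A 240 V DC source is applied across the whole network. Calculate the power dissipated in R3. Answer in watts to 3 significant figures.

Collapse R2‖R3 to a single equivalent, reducing the network to two series elements.
R_p = (220×56.0)/(220+56.0) = 44.64 Ω
R_total = 4.55 + 44.64 = 49.19 Ω
I = V / R_total = 240 / 49.19 = 4.879 A
Voltage across the parallel pair: V_p = I × R_p = 4.879 × 44.64 = 217.8 V
R3 sees V_p directly, so P = V_p² / R3.
P_R3 = (217.8)² / 56.0 = 847.1 W

847 W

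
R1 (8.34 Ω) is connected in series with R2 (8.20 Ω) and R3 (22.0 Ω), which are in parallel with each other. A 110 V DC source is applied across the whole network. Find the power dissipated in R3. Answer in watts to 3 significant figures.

Reduce the parallel pair to R_p first; the network is then a simple series string.
R_p = (8.20×22.0)/(8.20+22.0) = 5.974 Ω
R_total = 8.34 + 5.974 = 14.31 Ω
I = V / R_total = 110 / 14.31 = 7.685 A
Voltage across the parallel pair: V_p = I × R_p = 7.685 × 5.974 = 45.91 V
With V_p across R3, its power is V_p²/R3.
P_R3 = (45.91)² / 22.0 = 95.79 W

95.8 W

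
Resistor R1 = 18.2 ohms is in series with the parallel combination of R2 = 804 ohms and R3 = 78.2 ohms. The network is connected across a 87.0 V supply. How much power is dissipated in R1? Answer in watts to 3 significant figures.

Reduce the parallel pair to R_p first; the network is then a simple series string.
R_p = (804×78.2)/(804+78.2) = 71.27 Ω
R_total = 18.2 + 71.27 = 89.47 Ω
I = V / R_total = 87.0 / 89.47 = 0.9724 A
The full supply current passes through R1: P = I²R.
P_R1 = (0.9724)² × 18.2 = 17.21 W

17.2 W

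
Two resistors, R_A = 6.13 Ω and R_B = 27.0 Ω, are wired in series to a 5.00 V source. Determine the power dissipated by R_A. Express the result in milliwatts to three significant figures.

In a series string the same current flows through every resistor — find that current, then P = I²R for the one we want.
R_total = 6.13 + 27.0 = 33.13 Ω
I = V / R_total = 5.00 / 33.13 = 0.1509 A
P_R_A = I² × R_A = (0.1509)² × 6.13 = 0.1396 W

140 mW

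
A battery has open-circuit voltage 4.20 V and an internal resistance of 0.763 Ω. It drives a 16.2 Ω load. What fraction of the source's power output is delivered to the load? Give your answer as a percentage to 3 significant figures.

95.5 %

Efficiency is P_load / P_total. With a series r and R sharing the same I, P = I²R for each, so η = R/(R+r).
η = R / (R + r) = 16.2 / (16.2 + 0.763) = 0.9550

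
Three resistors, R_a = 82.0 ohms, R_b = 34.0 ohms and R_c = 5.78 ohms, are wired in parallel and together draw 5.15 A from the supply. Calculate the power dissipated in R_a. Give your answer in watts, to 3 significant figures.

Parallel branches share V, not I — compute V via R_eq, then use V²/R for the target branch.
1/R_eq = 1/82.0 + 1/34.0 + 1/5.78 ⇒ R_eq = 4.659 Ω
V = I_total × R_eq = 5.150 × 4.659 = 24.00 V
P_R_a = V² / R_a = (24.00)² / 82.0 = 7.022 W

7.02 W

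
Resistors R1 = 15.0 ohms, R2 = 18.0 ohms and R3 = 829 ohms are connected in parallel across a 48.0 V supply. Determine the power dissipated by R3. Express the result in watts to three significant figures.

2.78 W

The supply voltage appears across each parallel branch — just use P = V²/R3.
P_R3 = V² / R3 = (48.0)² / 829 Ω = 2.779 W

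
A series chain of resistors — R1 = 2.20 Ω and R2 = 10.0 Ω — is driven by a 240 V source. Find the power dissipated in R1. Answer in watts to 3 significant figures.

851 W

Every series element carries the same I. Get I from the total resistance, then P = I² × R1.
R_total = 2.20 + 10.0 = 12.20 Ω
I = V / R_total = 240 / 12.20 = 19.67 A
P_R1 = I² × R1 = (19.67)² × 2.20 = 851.4 W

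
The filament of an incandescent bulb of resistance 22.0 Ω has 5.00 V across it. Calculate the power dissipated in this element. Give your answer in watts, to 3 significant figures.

1.14 W

With V across and R both known, P = V²/R gives the dissipation directly.
P = (5.00 V)² / 22.0 Ω = 1.136 W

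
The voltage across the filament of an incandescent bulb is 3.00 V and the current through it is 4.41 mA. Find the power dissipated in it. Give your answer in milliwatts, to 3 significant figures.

With V and I both given, power follows immediately from P = V I.
P = 3.00 V × 0.004410 A = 0.01323 W

13.2 mW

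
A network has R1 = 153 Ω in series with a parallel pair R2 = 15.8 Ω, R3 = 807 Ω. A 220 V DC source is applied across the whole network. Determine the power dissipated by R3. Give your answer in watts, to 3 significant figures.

0.507 W

Collapse R2‖R3 to a single equivalent, reducing the network to two series elements.
R_p = (15.8×807)/(15.8+807) = 15.50 Ω
R_total = 153 + 15.50 = 168.5 Ω
I = V / R_total = 220 / 168.5 = 1.306 A
Voltage across the parallel pair: V_p = I × R_p = 1.306 × 15.50 = 20.23 V
R3 is across V_p, so use P = V²/R for that branch.
P_R3 = (20.23)² / 807 = 0.5073 W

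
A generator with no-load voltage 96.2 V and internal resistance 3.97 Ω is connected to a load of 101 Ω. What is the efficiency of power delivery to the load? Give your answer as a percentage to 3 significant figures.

96.2 %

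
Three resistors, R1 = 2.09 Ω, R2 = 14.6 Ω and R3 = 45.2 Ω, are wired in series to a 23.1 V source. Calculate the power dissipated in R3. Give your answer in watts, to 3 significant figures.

Series elements share the same current, so find I first, then use P = I²R.
R_total = 2.09 + 14.6 + 45.2 = 61.89 Ω
I = V / R_total = 23.1 / 61.89 = 0.3732 A
P_R3 = I² × R3 = (0.3732)² × 45.2 = 6.297 W

6.30 W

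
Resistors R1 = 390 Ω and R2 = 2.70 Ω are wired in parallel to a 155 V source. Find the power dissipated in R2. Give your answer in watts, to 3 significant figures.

8900 W

Every branch has 155 V across it, so for R2 the power is simply V²/R.
P_R2 = V² / R2 = (155)² / 2.70 Ω = 8898 W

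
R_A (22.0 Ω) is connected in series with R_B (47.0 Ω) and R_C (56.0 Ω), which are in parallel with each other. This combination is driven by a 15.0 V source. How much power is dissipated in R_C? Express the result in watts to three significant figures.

Reduce the parallel pair to R_p first; the network is then a simple series string.
R_p = (47.0×56.0)/(47.0+56.0) = 25.55 Ω
R_total = 22.0 + 25.55 = 47.55 Ω
I = V / R_total = 15.0 / 47.55 = 0.3154 A
Voltage across the parallel pair: V_p = I × R_p = 0.3154 × 25.55 = 8.060 V
R_C sees V_p directly, so P = V_p² / R_C.
P_R_C = (8.060)² / 56.0 = 1.160 W

1.16 W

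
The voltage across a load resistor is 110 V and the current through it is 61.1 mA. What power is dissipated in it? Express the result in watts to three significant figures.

Both the voltage across and the current through the element are known, so P = V I applies directly.
P = 110 V × 0.06110 A = 6.721 W

6.72 W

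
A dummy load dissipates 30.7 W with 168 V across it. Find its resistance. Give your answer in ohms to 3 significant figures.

Inverting the appropriate power form: R = V² / P.
R = (168)² / 30.7 = 919.3 Ω

919 Ω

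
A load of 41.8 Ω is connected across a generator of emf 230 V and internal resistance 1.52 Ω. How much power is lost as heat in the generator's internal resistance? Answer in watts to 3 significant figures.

42.8 W

Internal loss is I²r, with I set by the total series resistance r+R.
I = ε / (r + R) = 230 / (1.52 + 41.8) = 5.309 A
P_int = I² r = (5.309)² × 1.52 = 42.85 W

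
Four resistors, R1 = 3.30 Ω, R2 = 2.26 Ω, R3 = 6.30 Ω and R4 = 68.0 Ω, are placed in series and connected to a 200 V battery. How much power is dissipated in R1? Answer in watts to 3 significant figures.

20.7 W

Since the resistors are in series they all carry the loop current I = V/R_total; the power in any one is I²R.
R_total = 3.30 + 2.26 + 6.30 + 68.0 = 79.86 Ω
I = V / R_total = 200 / 79.86 = 2.504 A
P_R1 = I² × R1 = (2.504)² × 3.30 = 20.70 W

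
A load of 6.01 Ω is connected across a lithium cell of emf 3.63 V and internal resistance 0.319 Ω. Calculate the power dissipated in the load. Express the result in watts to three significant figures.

Find the circuit current first, then P = I²R for the load (series elements share I).
I = ε / (r + R) = 3.63 / (0.319 + 6.01) = 0.5736 A
P_load = I² R = (0.5736)² × 6.01 = 1.977 W

1.98 W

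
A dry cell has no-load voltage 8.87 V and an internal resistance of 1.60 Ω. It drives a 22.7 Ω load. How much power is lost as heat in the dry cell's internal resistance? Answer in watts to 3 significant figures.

Internal loss is I²r, with I set by the total series resistance r+R.
I = ε / (r + R) = 8.87 / (1.60 + 22.7) = 0.3650 A
P_int = I² r = (0.3650)² × 1.60 = 0.2132 W

0.213 W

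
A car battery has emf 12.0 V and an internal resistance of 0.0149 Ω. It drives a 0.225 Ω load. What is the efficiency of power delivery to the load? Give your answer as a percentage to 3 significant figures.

93.8 %

η = P_load/(P_load+P_int) = I²R/(I²R+I²r) = R/(R+r) — the I² cancels for series elements.
η = R / (R + r) = 0.225 / (0.225 + 0.0149) = 0.9379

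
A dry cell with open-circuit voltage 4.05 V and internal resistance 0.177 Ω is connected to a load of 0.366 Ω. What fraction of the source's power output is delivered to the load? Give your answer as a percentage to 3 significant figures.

67.4 %

η = P_load/(P_load+P_int) = I²R/(I²R+I²r) = R/(R+r) — the I² cancels for series elements.
η = R / (R + r) = 0.366 / (0.366 + 0.177) = 0.6740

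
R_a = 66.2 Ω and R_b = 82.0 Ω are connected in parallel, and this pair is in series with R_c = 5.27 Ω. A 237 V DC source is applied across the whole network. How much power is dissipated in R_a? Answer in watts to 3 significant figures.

Reduce the parallel combination to a single R_p; the circuit then becomes R_p in series with the remaining resistor.
R_p = (66.2×82.0)/(66.2+82.0) = 36.63 Ω
R_total = R_p + 5.27 = 36.63 + 5.27 = 41.90 Ω
I = V / R_total = 237 / 41.90 = 5.656 A
Voltage across the parallel pair: V_p = I × R_p = 5.656 × 36.63 = 207.2 V
R_a sits across V_p; its power is V_p²/R.
P_R_a = (207.2)² / 66.2 = 648.5 W

648 W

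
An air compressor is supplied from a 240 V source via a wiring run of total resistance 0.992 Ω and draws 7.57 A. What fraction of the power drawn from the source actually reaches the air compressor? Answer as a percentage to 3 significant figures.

The wiring run carries the full 7.57 A.
P_line = I² R_line = (7.570)² × 0.992 = 56.85 W
P_source = V I = 240 × 7.570 = 1817 W; P_load = 1760 W
η = P_load / P_source = 1760 / 1817 = 0.9687

96.9 %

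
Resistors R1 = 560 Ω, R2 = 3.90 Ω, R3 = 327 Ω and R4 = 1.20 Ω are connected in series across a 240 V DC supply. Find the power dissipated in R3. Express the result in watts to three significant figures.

23.7 W

Series elements share the same current, so find I first, then use P = I²R.
R_total = 560 + 3.90 + 327 + 1.20 = 892.1 Ω
I = V / R_total = 240 / 892.1 = 0.2690 A
P_R3 = I² × R3 = (0.2690)² × 327 = 23.67 W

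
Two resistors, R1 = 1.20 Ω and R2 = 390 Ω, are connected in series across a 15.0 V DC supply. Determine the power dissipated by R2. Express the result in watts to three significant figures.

In a series string the same current flows through every resistor — find that current, then P = I²R for the one we want.
R_total = 1.20 + 390 = 391.2 Ω
I = V / R_total = 15.0 / 391.2 = 0.03834 A
P_R2 = I² × R2 = (0.03834)² × 390 = 0.5734 W

0.573 W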